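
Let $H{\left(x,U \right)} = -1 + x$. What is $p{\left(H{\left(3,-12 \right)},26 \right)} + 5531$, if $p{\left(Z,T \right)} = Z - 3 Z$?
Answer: $5527$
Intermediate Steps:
$p{\left(Z,T \right)} = - 2 Z$ ($p{\left(Z,T \right)} = Z - 3 Z = - 2 Z$)
$p{\left(H{\left(3,-12 \right)},26 \right)} + 5531 = - 2 \left(-1 + 3\right) + 5531 = \left(-2\right) 2 + 5531 = -4 + 5531 = 5527$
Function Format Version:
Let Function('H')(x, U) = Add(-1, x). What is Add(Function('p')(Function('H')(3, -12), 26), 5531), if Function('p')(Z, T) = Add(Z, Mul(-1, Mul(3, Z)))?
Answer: 5527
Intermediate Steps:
Function('p')(Z, T) = Mul(-2, Z) (Function('p')(Z, T) = Add(Z, Mul(-3, Z)) = Mul(-2, Z))
Add(Function('p')(Function('H')(3, -12), 26), 5531) = Add(Mul(-2, Add(-1, 3)), 5531) = Add(Mul(-2, 2), 5531) = Add(-4, 5531) = 5527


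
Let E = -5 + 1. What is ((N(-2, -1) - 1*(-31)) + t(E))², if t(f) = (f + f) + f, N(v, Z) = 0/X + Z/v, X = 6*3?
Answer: 1521/4 ≈ 380.25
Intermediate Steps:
X = 18
N(v, Z) = Z/v (N(v, Z) = 0/18 + Z/v = 0*(1/18) + Z/v = 0 + Z/v = Z/v)
E = -4
t(f) = 3*f (t(f) = 2*f + f = 3*f)
((N(-2, -1) - 1*(-31)) + t(E))² = ((-1/(-2) - 1*(-31)) + 3*(-4))² = ((-1*(-½) + 31) - 12)² = ((½ + 31) - 12)² = (63/2 - 12)² = (39/2)² = 1521/4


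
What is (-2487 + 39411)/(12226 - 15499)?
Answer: -12308/1091 ≈ -11.281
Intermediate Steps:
(-2487 + 39411)/(12226 - 15499) = 36924/(-3273) = 36924*(-1/3273) = -12308/1091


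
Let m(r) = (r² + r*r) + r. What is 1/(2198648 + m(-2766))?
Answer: 1/17497394 ≈ 5.7151e-8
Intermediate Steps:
m(r) = r + 2*r² (m(r) = (r² + r²) + r = 2*r² + r = r + 2*r²)
1/(2198648 + m(-2766)) = 1/(2198648 - 2766*(1 + 2*(-2766))) = 1/(2198648 - 2766*(1 - 5532)) = 1/(2198648 - 2766*(-5531)) = 1/(2198648 + 15298746) = 1/17497394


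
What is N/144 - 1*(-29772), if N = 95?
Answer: 4287263/144 ≈ 29773.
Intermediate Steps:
N/144 - 1*(-29772) = 95/144 - 1*(-29772) = 95*(1/144) + 29772 = 95/144 + 29772 = 4287263/144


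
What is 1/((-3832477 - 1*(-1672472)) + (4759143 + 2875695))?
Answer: 1/5474833 ≈ 1.8265e-7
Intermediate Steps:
1/((-3832477 - 1*(-1672472)) + (4759143 + 2875695)) = 1/((-3832477 + 1672472) + 7634838) = 1/(-2160005 + 7634838) = 1/5474833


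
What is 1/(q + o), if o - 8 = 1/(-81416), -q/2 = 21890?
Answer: -81416/3563741153 ≈ -2.2846e-5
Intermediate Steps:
q = -43780 (q = -2*21890 = -43780)
o = 651327/81416 (o = 8 + 1/(-81416) = 8 - 1/81416 = 651327/81416 ≈ 8.0000)
1/(q + o) = 1/(-43780 + 651327/81416) = 1/(-3563741153/81416) = -81416/3563741153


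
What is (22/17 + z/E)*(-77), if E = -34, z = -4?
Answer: -1848/17 ≈ -108.71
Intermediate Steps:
(22/17 + z/E)*(-77) = (22/17 - 4/(-34))*(-77) = (22*(1/17) - 4*(-1/34))*(-77) = (22/17 + 2/17)*(-77) = (24/17)*(-77) = -1848/17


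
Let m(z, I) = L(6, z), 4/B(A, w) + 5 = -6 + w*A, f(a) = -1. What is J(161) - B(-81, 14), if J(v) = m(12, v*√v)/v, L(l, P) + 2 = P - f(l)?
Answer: 13239/184345 ≈ 0.071816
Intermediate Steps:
L(l, P) = -1 + P (L(l, P) = -2 + (P - 1*(-1)) = -2 + (P + 1) = -2 + (1 + P) = -1 + P)
B(A, w) = 4/(-11 + A*w) (B(A, w) = 4/(-5 + (-6 + w*A)) = 4/(-5 + (-6 + A*w)) = 4/(-11 + A*w))
m(z, I) = -1 + z
J(v) = 11/v (J(v) = (-1 + 12)/v = 11/v)
J(161) - B(-81, 14) = 11/161 - 4/(-11 - 81*14) = 11*(1/161) - 4/(-11 - 1134) = 11/161 - 4/(-1145) = 11/161 - 4*(-1)/1145 = 11/161 - 1*(-4/1145) = 11/161 + 4/1145 = 13239/184345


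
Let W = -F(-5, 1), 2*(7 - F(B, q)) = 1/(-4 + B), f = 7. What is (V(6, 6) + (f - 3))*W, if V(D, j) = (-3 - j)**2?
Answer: -10795/18 ≈ -599.72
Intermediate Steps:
F(B, q) = 7 - 1/(2*(-4 + B))
W = -127/18 (W = -(-57 + 14*(-5))/(2*(-4 - 5)) = -(-57 - 70)/(2*(-9)) = -(-1)*(-127)/(2*9) = -1*127/18 = -127/18 ≈ -7.0556)
(V(6, 6) + (f - 3))*W = ((3 + 6)**2 + (7 - 3))*(-127/18) = (9**2 + 4)*(-127/18) = (81 + 4)*(-127/18) = 85*(-127/18) = -10795/18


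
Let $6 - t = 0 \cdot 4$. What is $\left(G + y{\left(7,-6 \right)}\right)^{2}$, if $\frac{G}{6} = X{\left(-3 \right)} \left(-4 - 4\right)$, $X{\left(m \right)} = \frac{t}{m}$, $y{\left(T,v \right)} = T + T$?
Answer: $12100$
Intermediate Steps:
$t = 6$ ($t = 6 - 0 \cdot 4 = 6 - 0 = 6 + 0 = 6$)
$y{\left(T,v \right)} = 2 T$
$X{\left(m \right)} = \frac{6}{m}$
$G = 96$ ($G = 6 \frac{6}{-3} \left(-4 - 4\right) = 6 \cdot 6 \left(- \frac{1}{3}\right) \left(-8\right) = 6 \left(\left(-2\right) \left(-8\right)\right) = 6 \cdot 16 = 96$)
$\left(G + y{\left(7,-6 \right)}\right)^{2} = \left(96 + 2 \cdot 7\right)^{2} = \left(96 + 14\right)^{2} = 110^{2} = 12100$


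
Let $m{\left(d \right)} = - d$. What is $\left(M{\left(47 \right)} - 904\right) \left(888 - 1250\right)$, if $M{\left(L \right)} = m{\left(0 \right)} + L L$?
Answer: $-472410$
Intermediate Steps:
$M{\left(L \right)} = L^{2}$ ($M{\left(L \right)} = \left(-1\right) 0 + L L = 0 + L^{2} = L^{2}$)
$\left(M{\left(47 \right)} - 904\right) \left(888 - 1250\right) = \left(47^{2} - 904\right) \left(888 - 1250\right) = \left(2209 - 904\right) \left(-362\right) = 1305 \left(-362\right) = -472410$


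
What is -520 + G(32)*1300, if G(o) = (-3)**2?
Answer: 11180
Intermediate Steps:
G(o) = 9
-520 + G(32)*1300 = -520 + 9*1300 = -520 + 11700 = 11180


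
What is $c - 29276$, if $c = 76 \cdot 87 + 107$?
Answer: $-22557$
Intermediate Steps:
$c = 6719$ ($c = 6612 + 107 = 6719$)
$c - 29276 = 6719 - 29276 = -22557$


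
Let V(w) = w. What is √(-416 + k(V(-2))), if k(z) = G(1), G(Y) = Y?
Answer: I*√415 ≈ 20.372*I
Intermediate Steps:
k(z) = 1
√(-416 + k(V(-2))) = √(-416 + 1) = √(-415) = I*√415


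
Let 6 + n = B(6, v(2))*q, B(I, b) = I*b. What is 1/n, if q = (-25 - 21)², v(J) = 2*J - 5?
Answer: -1/12702 ≈ -7.8728e-5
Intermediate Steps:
v(J) = -5 + 2*J
q = 2116 (q = (-46)² = 2116)
n = -12702 (n = -6 + (6*(-5 + 2*2))*2116 = -6 + (6*(-5 + 4))*2116 = -6 + (6*(-1))*2116 = -6 - 6*2116 = -6 - 12696 = -12702)
1/n = 1/(-12702) = -1/12702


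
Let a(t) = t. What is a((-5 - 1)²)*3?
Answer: 108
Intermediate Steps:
a((-5 - 1)²)*3 = (-5 - 1)²*3 = (-6)²*3 = 36*3 = 108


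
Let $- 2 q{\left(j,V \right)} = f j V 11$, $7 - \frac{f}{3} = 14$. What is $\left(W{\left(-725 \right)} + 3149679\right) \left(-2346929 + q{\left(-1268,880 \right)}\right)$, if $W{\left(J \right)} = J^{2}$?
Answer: $-482297092915496$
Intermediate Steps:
$f = -21$ ($f = 21 - 42 = -21$)
$q{\left(j,V \right)} = \frac{231 V j}{2}$ ($q{\left(j,V \right)} = - \frac{- 21 j V 11}{2} = - \frac{- 21 V j 11}{2} = - \frac{\left(-231\right) V j}{2} = \frac{231 V j}{2}$)
$\left(W{\left(-725 \right)} + 3149679\right) \left(-2346929 + q{\left(-1268,880 \right)}\right) = \left(\left(-725\right)^{2} + 3149679\right) \left(-2346929 + \frac{231}{2} \cdot 880 \left(-1268\right)\right) = \left(525625 + 3149679\right) \left(-2346929 - 128879520\right) = 3675304 \left(-131226449\right) = -482297092915496$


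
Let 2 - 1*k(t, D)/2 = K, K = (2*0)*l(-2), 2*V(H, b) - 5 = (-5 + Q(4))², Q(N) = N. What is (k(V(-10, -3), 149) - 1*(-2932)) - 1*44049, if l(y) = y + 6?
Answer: -41113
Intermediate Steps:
l(y) = 6 + y
V(H, b) = 3 (V(H, b) = 5/2 + (-5 + 4)²/2 = 5/2 + (½)*(-1)² = 5/2 + (½)*1 = 5/2 + ½ = 3)
K = 0 (K = (2*0)*(6 - 2) = 0*4 = 0)
k(t, D) = 4 (k(t, D) = 4 - 2*0 = 4 + 0 = 4)
(k(V(-10, -3), 149) - 1*(-2932)) - 1*44049 = (4 - 1*(-2932)) - 1*44049 = (4 + 2932) - 44049 = 2936 - 44049 = -41113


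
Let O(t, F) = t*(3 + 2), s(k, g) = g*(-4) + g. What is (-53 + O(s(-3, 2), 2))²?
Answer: 6889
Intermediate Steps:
s(k, g) = -3*g (s(k, g) = -4*g + g = -3*g)
O(t, F) = 5*t (O(t, F) = t*5 = 5*t)
(-53 + O(s(-3, 2), 2))² = (-53 + 5*(-3*2))² = (-53 + 5*(-6))² = (-53 - 30)² = (-83)² = 6889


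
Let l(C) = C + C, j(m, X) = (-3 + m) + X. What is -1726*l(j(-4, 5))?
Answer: 6904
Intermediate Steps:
j(m, X) = -3 + X + m
l(C) = 2*C
-1726*l(j(-4, 5)) = -3452*(-3 + 5 - 4) = -3452*(-2) = -1726*(-4) = 6904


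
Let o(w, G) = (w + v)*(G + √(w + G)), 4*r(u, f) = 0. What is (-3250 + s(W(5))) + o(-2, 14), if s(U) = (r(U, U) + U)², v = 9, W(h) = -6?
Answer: -3116 + 14*√3 ≈ -3091.8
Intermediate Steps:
r(u, f) = 0 (r(u, f) = (¼)*0 = 0)
s(U) = U² (s(U) = (0 + U)² = U²)
o(w, G) = (9 + w)*(G + √(G + w)) (o(w, G) = (w + 9)*(G + √(w + G)) = (9 + w)*(G + √(G + w)))
(-3250 + s(W(5))) + o(-2, 14) = (-3250 + (-6)²) + (9*14 + 9*√(14 - 2) + 14*(-2) - 2*√(14 - 2)) = (-3250 + 36) + (126 + 9*√12 - 28 - 4*√3) = -3214 + (126 + 9*(2*√3) - 28 - 4*√3) = -3214 + (126 + 18*√3 - 28 - 4*√3) = -3214 + (98 + 14*√3) = -3116 + 14*√3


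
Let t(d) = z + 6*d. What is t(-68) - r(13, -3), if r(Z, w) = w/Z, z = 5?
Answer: -5236/13 ≈ -402.77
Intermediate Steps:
t(d) = 5 + 6*d
t(-68) - r(13, -3) = (5 + 6*(-68)) - (-3)/13 = (5 - 408) - (-3)/13 = -403 - 1*(-3/13) = -403 + 3/13 = -5236/13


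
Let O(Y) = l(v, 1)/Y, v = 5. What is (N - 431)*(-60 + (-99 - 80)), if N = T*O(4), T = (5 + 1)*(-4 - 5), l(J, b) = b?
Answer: 212471/2 ≈ 1.0624e+5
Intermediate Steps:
T = -54 (T = 6*(-9) = -54)
O(Y) = 1/Y
N = -27/2 (N = -54/4 = -54*1/4 = -27/2 ≈ -13.500)
(N - 431)*(-60 + (-99 - 80)) = (-27/2 - 431)*(-60 + (-99 - 80)) = -889*(-60 - 179)/2 = -889/2*(-239) = 212471/2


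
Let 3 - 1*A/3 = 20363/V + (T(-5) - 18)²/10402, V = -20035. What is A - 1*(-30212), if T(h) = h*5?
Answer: 6298703713103/208404070 ≈ 30224.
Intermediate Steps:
T(h) = 5*h
A = 2399950263/208404070 (A = 9 - 3*(20363/(-20035) + (5*(-5) - 18)²/10402) = 9 - 3*(20363*(-1/20035) + (-25 - 18)²*(1/10402)) = 9 - 3*(-20363/20035 + (-43)²*(1/10402)) = 9 - 3*(-20363/20035 + 1849*(1/10402)) = 9 - 3*(-20363/20035 + 1849/10402) = 9 - 3*(-174771211/208404070) = 9 + 524313633/208404070 = 2399950263/208404070 ≈ 11.516)
A - 1*(-30212) = 2399950263/208404070 - 1*(-30212) = 2399950263/208404070 + 30212 = 6298703713103/208404070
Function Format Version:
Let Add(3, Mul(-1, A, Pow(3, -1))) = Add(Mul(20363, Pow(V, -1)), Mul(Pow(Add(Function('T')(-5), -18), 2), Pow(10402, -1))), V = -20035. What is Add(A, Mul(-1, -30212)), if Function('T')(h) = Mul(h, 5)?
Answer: Rational(6298703713103, 208404070) ≈ 30224.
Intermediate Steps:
Function('T')(h) = Mul(5, h)
A = Rational(2399950263, 208404070) (A = Add(9, Mul(-3, Add(Mul(20363, Pow(-20035, -1)), Mul(Pow(Add(Mul(5, -5), -18), 2), Pow(10402, -1))))) = Add(9, Mul(-3, Add(Mul(20363, Rational(-1, 20035)), Mul(Pow(Add(-25, -18), 2), Rational(1, 10402))))) = Add(9, Mul(-3, Add(Rational(-20363, 20035), Mul(Pow(-43, 2), Rational(1, 10402))))) = Add(9, Mul(-3, Add(Rational(-20363, 20035), Mul(1849, Rational(1, 10402))))) = Add(9, Mul(-3, Add(Rational(-20363, 20035), Rational(1849, 10402)))) = Add(9, Mul(-3, Rational(-174771211, 208404070))) = Add(9, Rational(524313633, 208404070)) = Rational(2399950263, 208404070) ≈ 11.516)
Add(A, Mul(-1, -30212)) = Add(Rational(2399950263, 208404070), Mul(-1, -30212)) = Add(Rational(2399950263, 208404070), 30212) = Rational(6298703713103, 208404070)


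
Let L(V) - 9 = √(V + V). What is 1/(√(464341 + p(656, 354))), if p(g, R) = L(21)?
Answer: (464350 + √42)^(-½) ≈ 0.0014675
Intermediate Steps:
L(V) = 9 + √2*√V (L(V) = 9 + √(V + V) = 9 + √(2*V) = 9 + √2*√V)
p(g, R) = 9 + √42 (p(g, R) = 9 + √2*√21 = 9 + √42)
1/(√(464341 + p(656, 354))) = 1/(√(464341 + (9 + √42))) = 1/(√(464350 + √42)) = (464350 + √42)^(-½)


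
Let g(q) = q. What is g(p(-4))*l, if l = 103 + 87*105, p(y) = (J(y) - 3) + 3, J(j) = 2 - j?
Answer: 55428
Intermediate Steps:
p(y) = 2 - y (p(y) = ((2 - y) - 3) + 3 = (-1 - y) + 3 = 2 - y)
l = 9238 (l = 103 + 9135 = 9238)
g(p(-4))*l = (2 - 1*(-4))*9238 = (2 + 4)*9238 = 6*9238 = 55428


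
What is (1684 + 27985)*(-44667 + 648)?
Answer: -1305999711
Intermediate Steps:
(1684 + 27985)*(-44667 + 648) = 29669*(-44019) = -1305999711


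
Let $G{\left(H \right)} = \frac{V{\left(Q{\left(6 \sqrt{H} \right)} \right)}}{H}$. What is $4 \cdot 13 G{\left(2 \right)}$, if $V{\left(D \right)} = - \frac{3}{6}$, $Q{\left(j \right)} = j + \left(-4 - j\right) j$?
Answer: $-13$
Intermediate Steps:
$Q{\left(j \right)} = j + j \left(-4 - j\right)$
$V{\left(D \right)} = - \frac{1}{2}$ ($V{\left(D \right)} = \left(-3\right) \frac{1}{6} = - \frac{1}{2}$)
$G{\left(H \right)} = - \frac{1}{2 H}$
$4 \cdot 13 G{\left(2 \right)} = 4 \cdot 13 \left(- \frac{1}{2 \cdot 2}\right) = 52 \left(\left(- \frac{1}{2}\right) \frac{1}{2}\right) = 52 \left(- \frac{1}{4}\right) = -13$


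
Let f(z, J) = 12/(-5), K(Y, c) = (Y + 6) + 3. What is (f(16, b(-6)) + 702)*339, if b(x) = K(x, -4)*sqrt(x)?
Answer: 1185822/5 ≈ 2.3716e+5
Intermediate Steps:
K(Y, c) = 9 + Y (K(Y, c) = (6 + Y) + 3 = 9 + Y)
b(x) = sqrt(x)*(9 + x) (b(x) = (9 + x)*sqrt(x) = sqrt(x)*(9 + x))
f(z, J) = -12/5 (f(z, J) = 12*(-1/5) = -12/5)
(f(16, b(-6)) + 702)*339 = (-12/5 + 702)*339 = (3498/5)*339 = 1185822/5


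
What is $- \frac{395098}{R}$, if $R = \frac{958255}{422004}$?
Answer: $- \frac{166732936392}{958255} \approx -1.74 \cdot 10^{5}$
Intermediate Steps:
$R = \frac{958255}{422004}$ ($R = 958255 \cdot \frac{1}{422004} = \frac{958255}{422004} \approx 2.2707$)
$- \frac{395098}{R} = - \frac{395098}{\frac{958255}{422004}} = - \frac{395098 \cdot 422004}{958255} = \left(-1\right) \frac{166732936392}{958255} = - \frac{166732936392}{958255}$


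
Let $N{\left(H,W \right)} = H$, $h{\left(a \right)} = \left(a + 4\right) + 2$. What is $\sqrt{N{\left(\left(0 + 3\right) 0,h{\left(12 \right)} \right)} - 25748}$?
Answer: $2 i \sqrt{6437} \approx 160.46 i$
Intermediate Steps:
$h{\left(a \right)} = 6 + a$ ($h{\left(a \right)} = \left(4 + a\right) + 2 = 6 + a$)
$\sqrt{N{\left(\left(0 + 3\right) 0,h{\left(12 \right)} \right)} - 25748} = \sqrt{\left(0 + 3\right) 0 - 25748} = \sqrt{3 \cdot 0 - 25748} = \sqrt{0 - 25748} = \sqrt{-25748} = 2 i \sqrt{6437}$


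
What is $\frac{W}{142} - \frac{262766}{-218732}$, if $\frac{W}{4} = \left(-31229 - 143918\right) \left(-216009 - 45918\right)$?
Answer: $\frac{10034489805063101}{7764986} \approx 1.2923 \cdot 10^{9}$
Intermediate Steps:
$W = 183502913076$ ($W = 4 \left(-31229 - 143918\right) \left(-216009 - 45918\right) = 4 \left(\left(-175147\right) \left(-261927\right)\right) = 4 \cdot 45875728269 = 183502913076$)
$\frac{W}{142} - \frac{262766}{-218732} = \frac{183502913076}{142} - \frac{262766}{-218732} = 183502913076 \cdot \frac{1}{142} - - \frac{131383}{109366} = \frac{91751456538}{71} + \frac{131383}{109366} = \frac{10034489805063101}{7764986}$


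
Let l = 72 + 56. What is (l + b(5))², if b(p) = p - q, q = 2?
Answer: 17161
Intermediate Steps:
l = 128
b(p) = -2 + p (b(p) = p - 1*2 = p - 2 = -2 + p)
(l + b(5))² = (128 + (-2 + 5))² = (128 + 3)² = 131² = 17161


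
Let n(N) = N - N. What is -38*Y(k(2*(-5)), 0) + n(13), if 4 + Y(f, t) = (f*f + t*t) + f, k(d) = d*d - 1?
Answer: -376048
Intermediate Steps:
n(N) = 0
k(d) = -1 + d² (k(d) = d² - 1 = -1 + d²)
Y(f, t) = -4 + f + f² + t² (Y(f, t) = -4 + ((f*f + t*t) + f) = -4 + ((f² + t²) + f) = -4 + (f + f² + t²) = -4 + f + f² + t²)
-38*Y(k(2*(-5)), 0) + n(13) = -38*(-4 + (-1 + (2*(-5))²) + (-1 + (2*(-5))²)² + 0²) + 0 = -38*(-4 + (-1 + (-10)²) + (-1 + (-10)²)² + 0) + 0 = -38*(-4 + (-1 + 100) + (-1 + 100)² + 0) + 0 = -38*(-4 + 99 + 99² + 0) + 0 = -38*(-4 + 99 + 9801 + 0) + 0 = -38*9896 + 0 = -376048 + 0 = -376048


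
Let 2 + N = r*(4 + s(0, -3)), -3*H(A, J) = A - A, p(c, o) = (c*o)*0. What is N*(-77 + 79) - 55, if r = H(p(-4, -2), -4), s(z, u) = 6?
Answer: -59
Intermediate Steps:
p(c, o) = 0
H(A, J) = 0 (H(A, J) = -(A - A)/3 = -⅓*0 = 0)
r = 0
N = -2 (N = -2 + 0*(4 + 6) = -2 + 0*10 = -2 + 0 = -2)
N*(-77 + 79) - 55 = -2*(-77 + 79) - 55 = -2*2 - 55 = -4 - 55 = -59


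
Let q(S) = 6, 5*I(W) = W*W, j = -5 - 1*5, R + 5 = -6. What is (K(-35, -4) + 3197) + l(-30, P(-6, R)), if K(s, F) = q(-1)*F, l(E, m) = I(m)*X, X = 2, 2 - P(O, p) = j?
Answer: 16153/5 ≈ 3230.6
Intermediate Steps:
R = -11 (R = -5 - 6 = -11)
j = -10 (j = -5 - 5 = -10)
P(O, p) = 12 (P(O, p) = 2 - 1*(-10) = 2 + 10 = 12)
I(W) = W²/5 (I(W) = (W*W)/5 = W²/5)
l(E, m) = 2*m²/5 (l(E, m) = (m²/5)*2 = 2*m²/5)
K(s, F) = 6*F
(K(-35, -4) + 3197) + l(-30, P(-6, R)) = (6*(-4) + 3197) + (⅖)*12² = (-24 + 3197) + (⅖)*144 = 3173 + 288/5 = 16153/5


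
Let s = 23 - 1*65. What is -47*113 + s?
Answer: -5353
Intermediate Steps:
s = -42 (s = 23 - 65 = -42)
-47*113 + s = -47*113 - 42 = -5311 - 42 = -5353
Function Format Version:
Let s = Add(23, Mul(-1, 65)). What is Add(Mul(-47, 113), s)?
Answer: -5353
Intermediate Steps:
s = -42 (s = Add(23, -65) = -42)
Add(Mul(-47, 113), s) = Add(Mul(-47, 113), -42) = Add(-5311, -42) = -5353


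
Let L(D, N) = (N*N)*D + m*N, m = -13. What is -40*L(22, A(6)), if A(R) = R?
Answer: -28560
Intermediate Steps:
L(D, N) = -13*N + D*N**2 (L(D, N) = (N*N)*D - 13*N = N**2*D - 13*N = D*N**2 - 13*N = -13*N + D*N**2)
-40*L(22, A(6)) = -240*(-13 + 22*6) = -240*(-13 + 132) = -240*119 = -40*714 = -28560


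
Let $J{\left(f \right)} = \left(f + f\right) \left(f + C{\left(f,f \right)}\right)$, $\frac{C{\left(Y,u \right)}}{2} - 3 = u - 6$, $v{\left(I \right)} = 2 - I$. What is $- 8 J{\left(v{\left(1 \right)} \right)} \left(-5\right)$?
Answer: $-240$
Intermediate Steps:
$C{\left(Y,u \right)} = -6 + 2 u$ ($C{\left(Y,u \right)} = 6 + 2 \left(u - 6\right) = 6 + 2 \left(-6 + u\right) = 6 + \left(-12 + 2 u\right) = -6 + 2 u$)
$J{\left(f \right)} = 2 f \left(-6 + 3 f\right)$ ($J{\left(f \right)} = \left(f + f\right) \left(f + \left(-6 + 2 f\right)\right) = 2 f \left(-6 + 3 f\right)$)
$- 8 J{\left(v{\left(1 \right)} \right)} \left(-5\right) = - 8 \cdot 6 \left(2 - 1\right) \left(-2 + \left(2 - 1\right)\right) \left(-5\right) = - 8 \cdot 6 \cdot 1 \left(-2 + 1\right) \left(-5\right) = - 8 \cdot 6 \cdot 1 \left(-1\right) \left(-5\right) = \left(-8\right) \left(-6\right) \left(-5\right) = 48 \left(-5\right) = -240$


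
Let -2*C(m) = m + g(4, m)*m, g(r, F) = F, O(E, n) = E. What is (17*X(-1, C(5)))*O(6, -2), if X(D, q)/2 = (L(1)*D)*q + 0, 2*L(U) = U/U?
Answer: 1530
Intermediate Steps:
L(U) = 1/2 (L(U) = (U/U)/2 = (1/2)*1 = 1/2)
C(m) = -m/2 - m**2/2 (C(m) = -(m + m*m)/2 = -(m + m**2)/2 = -m/2 - m**2/2)
X(D, q) = D*q (X(D, q) = 2*((D/2)*q + 0) = 2*(D*q/2 + 0) = 2*(D*q/2) = D*q)
(17*X(-1, C(5)))*O(6, -2) = (17*(-(-1)*5*(1 + 5)/2))*6 = (17*(-(-1)*5*6/2))*6 = (17*(-1*(-15)))*6 = (17*15)*6 = 255*6 = 1530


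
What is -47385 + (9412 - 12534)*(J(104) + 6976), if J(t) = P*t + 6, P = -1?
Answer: -21520501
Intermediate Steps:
J(t) = 6 - t (J(t) = -t + 6 = 6 - t)
-47385 + (9412 - 12534)*(J(104) + 6976) = -47385 + (9412 - 12534)*((6 - 1*104) + 6976) = -47385 - 3122*((6 - 104) + 6976) = -47385 - 3122*(-98 + 6976) = -47385 - 3122*6878 = -47385 - 21473116 = -21520501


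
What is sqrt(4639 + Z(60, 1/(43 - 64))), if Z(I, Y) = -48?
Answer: sqrt(4591) ≈ 67.757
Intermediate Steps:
sqrt(4639 + Z(60, 1/(43 - 64))) = sqrt(4639 - 48) = sqrt(4591)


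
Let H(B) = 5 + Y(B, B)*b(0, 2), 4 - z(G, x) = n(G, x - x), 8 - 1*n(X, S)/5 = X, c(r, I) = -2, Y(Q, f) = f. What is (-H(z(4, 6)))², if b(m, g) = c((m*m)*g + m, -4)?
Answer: 1369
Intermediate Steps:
n(X, S) = 40 - 5*X
z(G, x) = -36 + 5*G (z(G, x) = 4 - (40 - 5*G) = 4 + (-40 + 5*G) = -36 + 5*G)
b(m, g) = -2
H(B) = 5 - 2*B (H(B) = 5 + B*(-2) = 5 - 2*B)
(-H(z(4, 6)))² = (-(5 - 2*(-36 + 5*4)))² = (-(5 - 2*(-36 + 20)))² = (-(5 - 2*(-16)))² = (-(5 + 32))² = (-1*37)² = (-37)² = 1369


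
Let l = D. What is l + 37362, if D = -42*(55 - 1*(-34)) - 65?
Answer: 33559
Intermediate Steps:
D = -3803 (D = -42*(55 + 34) - 65 = -42*89 - 65 = -3738 - 65 = -3803)
l = -3803
l + 37362 = -3803 + 37362 = 33559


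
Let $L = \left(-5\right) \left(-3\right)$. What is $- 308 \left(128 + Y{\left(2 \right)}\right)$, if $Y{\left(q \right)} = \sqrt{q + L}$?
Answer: $-39424 - 308 \sqrt{17} \approx -40694.0$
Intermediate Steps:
$L = 15$
$Y{\left(q \right)} = \sqrt{15 + q}$ ($Y{\left(q \right)} = \sqrt{q + 15} = \sqrt{15 + q}$)
$- 308 \left(128 + Y{\left(2 \right)}\right) = - 308 \left(128 + \sqrt{15 + 2}\right) = - 308 \left(128 + \sqrt{17}\right) = -39424 - 308 \sqrt{17}$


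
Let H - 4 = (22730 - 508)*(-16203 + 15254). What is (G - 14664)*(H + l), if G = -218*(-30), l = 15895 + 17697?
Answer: 171051486168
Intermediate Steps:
l = 33592
G = 6540
H = -21088674 (H = 4 + (22730 - 508)*(-16203 + 15254) = 4 + 22222*(-949) = 4 - 21088678 = -21088674)
(G - 14664)*(H + l) = (6540 - 14664)*(-21088674 + 33592) = -8124*(-21055082) = 171051486168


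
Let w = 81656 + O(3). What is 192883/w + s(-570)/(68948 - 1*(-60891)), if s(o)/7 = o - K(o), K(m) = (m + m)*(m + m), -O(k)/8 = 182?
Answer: -704871702163/10413087800 ≈ -67.691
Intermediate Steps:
O(k) = -1456 (O(k) = -8*182 = -1456)
K(m) = 4*m**2 (K(m) = (2*m)*(2*m) = 4*m**2)
s(o) = -28*o**2 + 7*o (s(o) = 7*(o - 4*o**2) = -28*o**2 + 7*o)
w = 80200 (w = 81656 - 1456 = 80200)
192883/w + s(-570)/(68948 - 1*(-60891)) = 192883/80200 + (7*(-570)*(1 - 4*(-570)))/(68948 - 1*(-60891)) = 192883*(1/80200) + (7*(-570)*(1 + 2280))/(68948 + 60891) = 192883/80200 + (7*(-570)*2281)/129839 = 192883/80200 - 9101190*1/129839 = 192883/80200 - 9101190/129839 = -704871702163/10413087800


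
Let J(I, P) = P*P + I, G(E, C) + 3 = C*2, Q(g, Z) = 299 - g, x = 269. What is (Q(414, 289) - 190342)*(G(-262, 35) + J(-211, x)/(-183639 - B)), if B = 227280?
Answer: -1743279775437/136973 ≈ -1.2727e+7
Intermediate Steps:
G(E, C) = -3 + 2*C (G(E, C) = -3 + C*2 = -3 + 2*C)
J(I, P) = I + P² (J(I, P) = P² + I = I + P²)
(Q(414, 289) - 190342)*(G(-262, 35) + J(-211, x)/(-183639 - B)) = ((299 - 1*414) - 190342)*((-3 + 2*35) + (-211 + 269²)/(-183639 - 1*227280)) = ((299 - 414) - 190342)*((-3 + 70) + (-211 + 72361)/(-183639 - 227280)) = (-115 - 190342)*(67 + 72150/(-410919)) = -190457*(67 + 72150*(-1/410919)) = -190457*(67 - 24050/136973) = -190457*9153141/136973 = -1743279775437/136973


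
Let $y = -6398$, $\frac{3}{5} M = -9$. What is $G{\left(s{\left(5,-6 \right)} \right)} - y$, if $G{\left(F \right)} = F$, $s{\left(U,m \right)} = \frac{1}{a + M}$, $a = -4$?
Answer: $\frac{121561}{19} \approx 6397.9$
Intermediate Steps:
$M = -15$ ($M = \frac{5}{3} \left(-9\right) = -15$)
$s{\left(U,m \right)} = - \frac{1}{19}$ ($s{\left(U,m \right)} = \frac{1}{-4 - 15} = \frac{1}{-19} = - \frac{1}{19}$)
$G{\left(s{\left(5,-6 \right)} \right)} - y = - \frac{1}{19} - -6398 = - \frac{1}{19} + 6398 = \frac{121561}{19}$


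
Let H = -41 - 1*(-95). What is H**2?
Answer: 2916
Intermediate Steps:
H = 54 (H = -41 + 95 = 54)
H**2 = 54**2 = 2916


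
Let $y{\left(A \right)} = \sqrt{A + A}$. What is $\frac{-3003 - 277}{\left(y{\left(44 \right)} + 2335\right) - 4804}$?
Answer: $\frac{8098320}{6095873} + \frac{6560 \sqrt{22}}{6095873} \approx 1.3335$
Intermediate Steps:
$y{\left(A \right)} = \sqrt{2} \sqrt{A}$ ($y{\left(A \right)} = \sqrt{2 A} = \sqrt{2} \sqrt{A}$)
$\frac{-3003 - 277}{\left(y{\left(44 \right)} + 2335\right) - 4804} = \frac{-3003 - 277}{\left(\sqrt{2} \sqrt{44} + 2335\right) - 4804} = - \frac{3280}{\left(\sqrt{2} \cdot 2 \sqrt{11} + 2335\right) - 4804} = - \frac{3280}{\left(2 \sqrt{22} + 2335\right) - 4804} = - \frac{3280}{\left(2335 + 2 \sqrt{22}\right) - 4804} = - \frac{3280}{-2469 + 2 \sqrt{22}}$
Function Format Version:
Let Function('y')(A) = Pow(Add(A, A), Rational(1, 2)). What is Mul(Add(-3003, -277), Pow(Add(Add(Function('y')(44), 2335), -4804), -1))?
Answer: Add(Rational(8098320, 6095873), Mul(Rational(6560, 6095873), Pow(22, Rational(1, 2)))) ≈ 1.3335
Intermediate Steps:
Function('y')(A) = Mul(Pow(2, Rational(1, 2)), Pow(A, Rational(1, 2))) (Function('y')(A) = Pow(Mul(2, A), Rational(1, 2)) = Mul(Pow(2, Rational(1, 2)), Pow(A, Rational(1, 2))))
Mul(Add(-3003, -277), Pow(Add(Add(Function('y')(44), 2335), -4804), -1)) = Mul(Add(-3003, -277), Pow(Add(Add(Mul(Pow(2, Rational(1, 2)), Pow(44, Rational(1, 2))), 2335), -4804), -1)) = Mul(-3280, Pow(Add(Add(Mul(Pow(2, Rational(1, 2)), Mul(2, Pow(11, Rational(1, 2)))), 2335), -4804), -1)) = Mul(-3280, Pow(Add(Add(Mul(2, Pow(22, Rational(1, 2))), 2335), -4804), -1)) = Mul(-3280, Pow(Add(Add(2335, Mul(2, Pow(22, Rational(1, 2)))), -4804), -1)) = Mul(-3280, Pow(Add(-2469, Mul(2, Pow(22, Rational(1, 2)))), -1))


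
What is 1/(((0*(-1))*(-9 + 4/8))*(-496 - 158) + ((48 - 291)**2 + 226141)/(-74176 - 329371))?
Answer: -403547/285190 ≈ -1.4150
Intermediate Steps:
1/(((0*(-1))*(-9 + 4/8))*(-496 - 158) + ((48 - 291)**2 + 226141)/(-74176 - 329371)) = 1/((0*(-9 + 4*(1/8)))*(-654) + ((-243)**2 + 226141)/(-403547)) = 1/((0*(-9 + 1/2))*(-654) + (59049 + 226141)*(-1/403547)) = 1/((0*(-17/2))*(-654) + 285190*(-1/403547)) = 1/(0*(-654) - 285190/403547) = 1/(0 - 285190/403547) = 1/(-285190/403547) = -403547/285190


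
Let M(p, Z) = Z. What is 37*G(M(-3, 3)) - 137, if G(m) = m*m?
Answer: 196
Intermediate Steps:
G(m) = m**2
37*G(M(-3, 3)) - 137 = 37*3**2 - 137 = 37*9 - 137 = 333 - 137 = 196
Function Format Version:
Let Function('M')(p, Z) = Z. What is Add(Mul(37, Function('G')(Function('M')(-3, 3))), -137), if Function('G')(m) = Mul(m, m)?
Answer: 196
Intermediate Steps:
Function('G')(m) = Pow(m, 2)
Add(Mul(37, Function('G')(Function('M')(-3, 3))), -137) = Add(Mul(37, Pow(3, 2)), -137) = Add(Mul(37, 9), -137) = Add(333, -137) = 196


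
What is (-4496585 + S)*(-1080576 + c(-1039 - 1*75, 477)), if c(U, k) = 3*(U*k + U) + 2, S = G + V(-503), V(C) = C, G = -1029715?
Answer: 14801054774150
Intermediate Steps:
S = -1030218 (S = -1029715 - 503 = -1030218)
c(U, k) = 2 + 3*U + 3*U*k (c(U, k) = 3*(U + U*k) + 2 = (3*U + 3*U*k) + 2 = 2 + 3*U + 3*U*k)
(-4496585 + S)*(-1080576 + c(-1039 - 1*75, 477)) = (-4496585 - 1030218)*(-1080576 + (2 + 3*(-1039 - 1*75) + 3*(-1039 - 1*75)*477)) = -5526803*(-1080576 + (2 + 3*(-1039 - 75) + 3*(-1039 - 75)*477)) = -5526803*(-1080576 + (2 + 3*(-1114) + 3*(-1114)*477)) = -5526803*(-1080576 + (2 - 3342 - 1594134)) = -5526803*(-1080576 - 1597474) = -5526803*(-2678050) = 14801054774150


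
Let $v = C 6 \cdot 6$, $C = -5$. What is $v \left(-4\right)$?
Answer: $720$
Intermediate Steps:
$v = -180$ ($v = - 5 \cdot 6 \cdot 6 = \left(-5\right) 36 = -180$)
$v \left(-4\right) = \left(-180\right) \left(-4\right) = 720$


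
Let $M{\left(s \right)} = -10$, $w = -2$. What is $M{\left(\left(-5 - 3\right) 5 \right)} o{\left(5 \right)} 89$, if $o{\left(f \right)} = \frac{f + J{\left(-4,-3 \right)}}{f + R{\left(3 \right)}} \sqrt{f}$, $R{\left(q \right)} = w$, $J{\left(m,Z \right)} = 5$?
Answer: $- \frac{8900 \sqrt{5}}{3} \approx -6633.7$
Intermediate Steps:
$R{\left(q \right)} = -2$
$o{\left(f \right)} = \frac{\sqrt{f} \left(5 + f\right)}{-2 + f}$ ($o{\left(f \right)} = \frac{f + 5}{f - 2} \sqrt{f} = \frac{5 + f}{-2 + f} \sqrt{f} = \frac{\sqrt{f} \left(5 + f\right)}{-2 + f}$)
$M{\left(\left(-5 - 3\right) 5 \right)} o{\left(5 \right)} 89 = - 10 \frac{\sqrt{5} \left(5 + 5\right)}{-2 + 5} \cdot 89 = - 10 \sqrt{5} \cdot \frac{1}{3} \cdot 10 \cdot 89 = - 10 \frac{10 \sqrt{5}}{3} \cdot 89 = - \frac{100 \sqrt{5}}{3} \cdot 89 = - \frac{8900 \sqrt{5}}{3}$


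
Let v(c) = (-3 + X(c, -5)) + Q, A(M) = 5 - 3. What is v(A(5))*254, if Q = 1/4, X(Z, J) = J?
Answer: -3937/2 ≈ -1968.5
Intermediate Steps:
A(M) = 2
Q = ¼ ≈ 0.25000
v(c) = -31/4 (v(c) = (-3 - 5) + ¼ = -8 + ¼ = -31/4)
v(A(5))*254 = -31/4*254 = -3937/2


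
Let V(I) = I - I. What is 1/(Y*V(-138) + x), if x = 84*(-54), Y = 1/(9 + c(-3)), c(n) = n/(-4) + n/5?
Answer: -1/4536 ≈ -0.00022046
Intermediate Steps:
V(I) = 0
c(n) = -n/20 (c(n) = n*(-¼) + n*(⅕) = -n/4 + n/5 = -n/20)
Y = 20/183 (Y = 1/(9 - 1/20*(-3)) = 1/(9 + 3/20) = 1/(183/20) = 20/183 ≈ 0.10929)
x = -4536
1/(Y*V(-138) + x) = 1/((20/183)*0 - 4536) = 1/(0 - 4536) = 1/(-4536) = -1/4536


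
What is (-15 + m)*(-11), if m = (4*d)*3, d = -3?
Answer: 561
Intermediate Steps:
m = -36 (m = (4*(-3))*3 = -12*3 = -36)
(-15 + m)*(-11) = (-15 - 36)*(-11) = -51*(-11) = 561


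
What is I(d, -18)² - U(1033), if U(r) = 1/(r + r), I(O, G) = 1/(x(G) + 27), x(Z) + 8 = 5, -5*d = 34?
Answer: 745/595008 ≈ 0.0012521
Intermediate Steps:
d = -34/5 (d = -⅕*34 = -34/5 ≈ -6.8000)
x(Z) = -3 (x(Z) = -8 + 5 = -3)
I(O, G) = 1/24 (I(O, G) = 1/(-3 + 27) = 1/24)
U(r) = 1/(2*r)
I(d, -18)² - U(1033) = (1/24)² - 1/(2*1033) = 1/576 - 1/(2*1033) = 1/576 - 1*1/2066 = 1/576 - 1/2066 = 745/595008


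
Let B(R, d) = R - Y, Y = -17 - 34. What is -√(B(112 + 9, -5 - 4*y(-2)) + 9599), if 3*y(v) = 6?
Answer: -√9771 ≈ -98.848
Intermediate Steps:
Y = -51
y(v) = 2 (y(v) = (⅓)*6 = 2)
B(R, d) = 51 + R (B(R, d) = R - 1*(-51) = R + 51 = 51 + R)
-√(B(112 + 9, -5 - 4*y(-2)) + 9599) = -√((51 + (112 + 9)) + 9599) = -√((51 + 121) + 9599) = -√(172 + 9599) = -√9771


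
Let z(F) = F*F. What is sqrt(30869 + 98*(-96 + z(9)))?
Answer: sqrt(29399) ≈ 171.46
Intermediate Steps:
z(F) = F**2
sqrt(30869 + 98*(-96 + z(9))) = sqrt(30869 + 98*(-96 + 9**2)) = sqrt(30869 + 98*(-96 + 81)) = sqrt(30869 + 98*(-15)) = sqrt(30869 - 1470) = sqrt(29399)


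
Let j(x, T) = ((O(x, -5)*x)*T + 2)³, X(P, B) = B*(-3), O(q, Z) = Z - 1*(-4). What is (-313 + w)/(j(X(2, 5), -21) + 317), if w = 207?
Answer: 53/15331990 ≈ 3.4568e-6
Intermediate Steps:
O(q, Z) = 4 + Z (O(q, Z) = Z + 4 = 4 + Z)
X(P, B) = -3*B
j(x, T) = (2 - T*x)³ (j(x, T) = (((4 - 5)*x)*T + 2)³ = ((-x)*T + 2)³ = (-T*x + 2)³ = (2 - T*x)³)
(-313 + w)/(j(X(2, 5), -21) + 317) = (-313 + 207)/((2 - 1*(-21)*(-3*5))³ + 317) = -106/((2 - 1*(-21)*(-15))³ + 317) = -106/((2 - 315)³ + 317) = -106/((-313)³ + 317) = -106/(-30664297 + 317) = -106/(-30663980) = -106*(-1/30663980) = 53/15331990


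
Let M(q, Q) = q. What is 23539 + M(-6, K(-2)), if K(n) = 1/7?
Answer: 23533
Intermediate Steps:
K(n) = ⅐
23539 + M(-6, K(-2)) = 23539 - 6 = 23533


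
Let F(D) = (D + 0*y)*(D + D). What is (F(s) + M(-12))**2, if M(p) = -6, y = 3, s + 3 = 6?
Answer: 144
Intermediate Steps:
s = 3 (s = -3 + 6 = 3)
F(D) = 2*D**2 (F(D) = (D + 0*3)*(D + D) = (D + 0)*(2*D) = D*(2*D) = 2*D**2)
(F(s) + M(-12))**2 = (2*3**2 - 6)**2 = (2*9 - 6)**2 = (18 - 6)**2 = 12**2 = 144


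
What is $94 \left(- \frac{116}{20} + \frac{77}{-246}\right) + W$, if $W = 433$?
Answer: $- \frac{87098}{615} \approx -141.62$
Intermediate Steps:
$94 \left(- \frac{116}{20} + \frac{77}{-246}\right) + W = 94 \left(- \frac{116}{20} + \frac{77}{-246}\right) + 433 = 94 \left(\left(-116\right) \frac{1}{20} + 77 \left(- \frac{1}{246}\right)\right) + 433 = 94 \left(- \frac{29}{5} - \frac{77}{246}\right) + 433 = 94 \left(- \frac{7519}{1230}\right) + 433 = - \frac{353393}{615} + 433 = - \frac{87098}{615}$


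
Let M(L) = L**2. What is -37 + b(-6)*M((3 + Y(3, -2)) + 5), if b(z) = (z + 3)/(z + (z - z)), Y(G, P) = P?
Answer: -19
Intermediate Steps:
b(z) = (3 + z)/z (b(z) = (3 + z)/(z + 0) = (3 + z)/z)
-37 + b(-6)*M((3 + Y(3, -2)) + 5) = -37 + ((3 - 6)/(-6))*((3 - 2) + 5)**2 = -37 + (-1/6*(-3))*(1 + 5)**2 = -37 + (1/2)*6**2 = -37 + (1/2)*36 = -37 + 18 = -19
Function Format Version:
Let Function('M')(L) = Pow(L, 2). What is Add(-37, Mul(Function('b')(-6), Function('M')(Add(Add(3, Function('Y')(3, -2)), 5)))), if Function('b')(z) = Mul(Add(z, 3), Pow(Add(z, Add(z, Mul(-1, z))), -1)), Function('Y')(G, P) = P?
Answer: -19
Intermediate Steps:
Function('b')(z) = Mul(Pow(z, -1), Add(3, z)) (Function('b')(z) = Mul(Add(3, z), Pow(Add(z, 0), -1)) = Mul(Add(3, z), Pow(z, -1)) = Mul(Pow(z, -1), Add(3, z)))
Add(-37, Mul(Function('b')(-6), Function('M')(Add(Add(3, Function('Y')(3, -2)), 5)))) = Add(-37, Mul(Mul(Pow(-6, -1), Add(3, -6)), Pow(Add(Add(3, -2), 5), 2))) = Add(-37, Mul(Mul(Rational(-1, 6), -3), Pow(Add(1, 5), 2))) = Add(-37, Mul(Rational(1, 2), Pow(6, 2))) = Add(-37, Mul(Rational(1, 2), 36)) = Add(-37, 18) = -19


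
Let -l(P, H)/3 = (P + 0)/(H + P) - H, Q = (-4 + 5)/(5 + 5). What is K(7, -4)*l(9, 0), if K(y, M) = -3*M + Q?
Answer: -363/10 ≈ -36.300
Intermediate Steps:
Q = ⅒ (Q = 1/10 = 1*(⅒) = ⅒ ≈ 0.10000)
l(P, H) = 3*H - 3*P/(H + P) (l(P, H) = -3*((P + 0)/(H + P) - H) = -3*(P/(H + P) - H) = -3*(-H + P/(H + P)) = 3*H - 3*P/(H + P))
K(y, M) = ⅒ - 3*M (K(y, M) = -3*M + ⅒ = ⅒ - 3*M)
K(7, -4)*l(9, 0) = (⅒ - 3*(-4))*(3*(0² - 1*9 + 0*9)/(0 + 9)) = (⅒ + 12)*(3*(0 - 9 + 0)/9) = 121*(3*(⅑)*(-9))/10 = (121/10)*(-3) = -363/10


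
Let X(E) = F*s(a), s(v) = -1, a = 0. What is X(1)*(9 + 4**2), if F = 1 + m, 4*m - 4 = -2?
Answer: -75/2 ≈ -37.500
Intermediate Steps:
m = 1/2 (m = 1 + (1/4)*(-2) = 1 - 1/2 = 1/2 ≈ 0.50000)
F = 3/2 (F = 1 + 1/2 = 3/2 ≈ 1.5000)
X(E) = -3/2 (X(E) = (3/2)*(-1) = -3/2)
X(1)*(9 + 4**2) = -3*(9 + 4**2)/2 = -3*(9 + 16)/2 = -3/2*25 = -75/2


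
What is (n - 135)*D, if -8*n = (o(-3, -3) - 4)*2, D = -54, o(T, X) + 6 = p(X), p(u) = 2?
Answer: 7182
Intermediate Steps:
o(T, X) = -4 (o(T, X) = -6 + 2 = -4)
n = 2 (n = -(-4 - 4)*2/8 = -(-1)*2 = -1/8*(-16) = 2)
(n - 135)*D = (2 - 135)*(-54) = -133*(-54) = 7182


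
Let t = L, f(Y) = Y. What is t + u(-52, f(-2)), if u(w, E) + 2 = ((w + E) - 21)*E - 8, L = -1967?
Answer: -1827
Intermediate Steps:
t = -1967
u(w, E) = -10 + E*(-21 + E + w) (u(w, E) = -2 + (((w + E) - 21)*E - 8) = -2 + (((E + w) - 21)*E - 8) = -2 + ((-21 + E + w)*E - 8) = -2 + (E*(-21 + E + w) - 8) = -2 + (-8 + E*(-21 + E + w)) = -10 + E*(-21 + E + w))
t + u(-52, f(-2)) = -1967 + (-10 + (-2)² - 21*(-2) - 2*(-52)) = -1967 + (-10 + 4 + 42 + 104) = -1967 + 140 = -1827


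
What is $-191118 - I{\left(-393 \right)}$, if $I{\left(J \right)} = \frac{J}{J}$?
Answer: $-191119$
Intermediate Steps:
$I{\left(J \right)} = 1$
$-191118 - I{\left(-393 \right)} = -191118 - 1 = -191119$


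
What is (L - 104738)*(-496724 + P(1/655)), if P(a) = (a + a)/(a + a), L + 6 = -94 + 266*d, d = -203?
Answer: 78897494428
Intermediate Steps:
L = -54098 (L = -6 + (-94 + 266*(-203)) = -6 + (-94 - 53998) = -6 - 54092 = -54098)
P(a) = 1 (P(a) = (2*a)/((2*a)) = (2*a)*(1/(2*a)) = 1)
(L - 104738)*(-496724 + P(1/655)) = (-54098 - 104738)*(-496724 + 1) = -158836*(-496723) = 78897494428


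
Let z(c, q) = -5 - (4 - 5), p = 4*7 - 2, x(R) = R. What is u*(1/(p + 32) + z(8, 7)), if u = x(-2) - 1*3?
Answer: 1155/58 ≈ 19.914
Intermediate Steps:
p = 26 (p = 28 - 2 = 26)
z(c, q) = -4 (z(c, q) = -5 - 1*(-1) = -5 + 1 = -4)
u = -5 (u = -2 - 1*3 = -2 - 3 = -5)
u*(1/(p + 32) + z(8, 7)) = -5*(1/(26 + 32) - 4) = -5*(1/58 - 4) = -5*(-231/58) = 1155/58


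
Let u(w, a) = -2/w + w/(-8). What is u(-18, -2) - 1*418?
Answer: -14963/36 ≈ -415.64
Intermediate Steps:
u(w, a) = -2/w - w/8 (u(w, a) = -2/w + w*(-⅛) = -2/w - w/8)
u(-18, -2) - 1*418 = (-2/(-18) - ⅛*(-18)) - 1*418 = (-2*(-1/18) + 9/4) - 418 = (⅑ + 9/4) - 418 = 85/36 - 418 = -14963/36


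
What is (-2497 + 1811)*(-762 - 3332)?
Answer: 2808484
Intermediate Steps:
(-2497 + 1811)*(-762 - 3332) = -686*(-4094) = 2808484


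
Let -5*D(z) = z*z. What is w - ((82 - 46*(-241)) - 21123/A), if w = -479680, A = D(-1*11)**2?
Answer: -7185977493/14641 ≈ -4.9081e+5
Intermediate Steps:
D(z) = -z**2/5 (D(z) = -z*z/5 = -z**2/5)
A = 14641/25 (A = (-(-1*11)**2/5)**2 = (-1/5*(-11)**2)**2 = (-1/5*121)**2 = (-121/5)**2 = 14641/25 ≈ 585.64)
w - ((82 - 46*(-241)) - 21123/A) = -479680 - ((82 - 46*(-241)) - 21123/14641/25) = -479680 - ((82 + 11086) - 21123*25/14641) = -479680 - (11168 - 528075/14641) = -479680 - 1*162982613/14641 = -479680 - 162982613/14641 = -7185977493/14641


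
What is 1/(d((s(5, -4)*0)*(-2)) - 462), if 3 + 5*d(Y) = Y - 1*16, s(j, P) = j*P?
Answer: -5/2329 ≈ -0.0021468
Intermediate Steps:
s(j, P) = P*j
d(Y) = -19/5 + Y/5 (d(Y) = -⅗ + (Y - 1*16)/5 = -⅗ + (Y - 16)/5 = -⅗ + (-16 + Y)/5 = -⅗ + (-16/5 + Y/5) = -19/5 + Y/5)
1/(d((s(5, -4)*0)*(-2)) - 462) = 1/((-19/5 + ((-4*5*0)*(-2))/5) - 462) = 1/((-19/5 + (-20*0*(-2))/5) - 462) = 1/((-19/5 + (0*(-2))/5) - 462) = 1/((-19/5 + (⅕)*0) - 462) = 1/((-19/5 + 0) - 462) = 1/(-19/5 - 462) = 1/(-2329/5) = -5/2329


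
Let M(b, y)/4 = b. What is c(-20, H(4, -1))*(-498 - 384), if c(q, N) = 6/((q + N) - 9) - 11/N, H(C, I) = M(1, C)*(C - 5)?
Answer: -49833/22 ≈ -2265.1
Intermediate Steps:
M(b, y) = 4*b
H(C, I) = -20 + 4*C (H(C, I) = (4*1)*(C - 5) = 4*(-5 + C) = -20 + 4*C)
c(q, N) = -11/N + 6/(-9 + N + q) (c(q, N) = 6/((N + q) - 9) - 11/N = 6/(-9 + N + q) - 11/N = -11/N + 6/(-9 + N + q))
c(-20, H(4, -1))*(-498 - 384) = ((99 - 11*(-20) - 5*(-20 + 4*4))/((-20 + 4*4)*(-9 + (-20 + 4*4) - 20)))*(-498 - 384) = ((99 + 220 - 5*(-20 + 16))/((-20 + 16)*(-9 + (-20 + 16) - 20)))*(-882) = ((99 + 220 - 5*(-4))/((-4)*(-9 - 4 - 20)))*(-882) = -1/4*(99 + 220 + 20)/(-33)*(-882) = -1/4*(-1/33)*339*(-882) = (113/44)*(-882) = -49833/22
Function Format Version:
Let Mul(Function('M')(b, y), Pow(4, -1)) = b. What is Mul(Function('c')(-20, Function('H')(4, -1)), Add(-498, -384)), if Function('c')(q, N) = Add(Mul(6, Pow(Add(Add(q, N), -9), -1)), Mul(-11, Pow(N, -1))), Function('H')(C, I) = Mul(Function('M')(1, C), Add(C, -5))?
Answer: Rational(-49833, 22) ≈ -2265.1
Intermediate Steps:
Function('M')(b, y) = Mul(4, b)
Function('H')(C, I) = Add(-20, Mul(4, C)) (Function('H')(C, I) = Mul(Mul(4, 1), Add(C, -5)) = Mul(4, Add(-5, C)) = Add(-20, Mul(4, C)))
Function('c')(q, N) = Add(Mul(-11, Pow(N, -1)), Mul(6, Pow(Add(-9, N, q), -1))) (Function('c')(q, N) = Add(Mul(6, Pow(Add(Add(N, q), -9), -1)), Mul(-11, Pow(N, -1))) = Add(Mul(6, Pow(Add(-9, N, q), -1)), Mul(-11, Pow(N, -1))) = Add(Mul(-11, Pow(N, -1)), Mul(6, Pow(Add(-9, N, q), -1))))
Mul(Function('c')(-20, Function('H')(4, -1)), Add(-498, -384)) = Mul(Mul(Pow(Add(-20, Mul(4, 4)), -1), Pow(Add(-9, Add(-20, Mul(4, 4)), -20), -1), Add(99, Mul(-11, -20), Mul(-5, Add(-20, Mul(4, 4))))), Add(-498, -384)) = Mul(Mul(Pow(Add(-20, 16), -1), Pow(Add(-9, Add(-20, 16), -20), -1), Add(99, 220, Mul(-5, Add(-20, 16)))), -882) = Mul(Mul(Pow(-4, -1), Pow(Add(-9, -4, -20), -1), Add(99, 220, Mul(-5, -4))), -882) = Mul(Mul(Rational(-1, 4), Pow(-33, -1), Add(99, 220, 20)), -882) = Mul(Mul(Rational(-1, 4), Rational(-1, 33), 339), -882) = Mul(Rational(113, 44), -882) = Rational(-49833, 22)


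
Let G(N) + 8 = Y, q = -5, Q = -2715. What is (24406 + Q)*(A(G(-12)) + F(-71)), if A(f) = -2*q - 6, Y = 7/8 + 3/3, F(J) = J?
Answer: -1453297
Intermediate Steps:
Y = 15/8 (Y = 7*(1/8) + 3*(1/3) = 7/8 + 1 = 15/8 ≈ 1.8750)
G(N) = -49/8 (G(N) = -8 + 15/8 = -49/8)
A(f) = 4 (A(f) = -2*(-5) - 6 = 10 - 6 = 4)
(24406 + Q)*(A(G(-12)) + F(-71)) = (24406 - 2715)*(4 - 71) = 21691*(-67) = -1453297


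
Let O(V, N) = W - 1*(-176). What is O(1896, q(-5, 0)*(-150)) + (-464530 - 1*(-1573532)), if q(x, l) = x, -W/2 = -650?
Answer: 1110478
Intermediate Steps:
W = 1300 (W = -2*(-650) = 1300)
O(V, N) = 1476 (O(V, N) = 1300 - 1*(-176) = 1300 + 176 = 1476)
O(1896, q(-5, 0)*(-150)) + (-464530 - 1*(-1573532)) = 1476 + (-464530 - 1*(-1573532)) = 1476 + (-464530 + 1573532) = 1476 + 1109002 = 1110478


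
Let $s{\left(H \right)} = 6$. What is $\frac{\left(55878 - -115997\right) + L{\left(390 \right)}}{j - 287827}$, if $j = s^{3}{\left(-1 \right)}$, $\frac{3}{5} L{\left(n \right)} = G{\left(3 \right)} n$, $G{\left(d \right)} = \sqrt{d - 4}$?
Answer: $- \frac{171875}{287611} - \frac{650 i}{287611} \approx -0.5976 - 0.00226 i$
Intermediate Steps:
$G{\left(d \right)} = \sqrt{-4 + d}$
$L{\left(n \right)} = \frac{5 i n}{3}$ ($L{\left(n \right)} = \frac{5 \sqrt{-4 + 3} n}{3} = \frac{5 \sqrt{-1} n}{3} = \frac{5 i n}{3}$)
$j = 216$ ($j = 6^{3} = 216$)
$\frac{\left(55878 - -115997\right) + L{\left(390 \right)}}{j - 287827} = \frac{\left(55878 - -115997\right) + \frac{5}{3} i 390}{216 - 287827} = \frac{\left(55878 + 115997\right) + 650 i}{-287611} = \left(171875 + 650 i\right) \left(- \frac{1}{287611}\right) = - \frac{171875}{287611} - \frac{650 i}{287611}$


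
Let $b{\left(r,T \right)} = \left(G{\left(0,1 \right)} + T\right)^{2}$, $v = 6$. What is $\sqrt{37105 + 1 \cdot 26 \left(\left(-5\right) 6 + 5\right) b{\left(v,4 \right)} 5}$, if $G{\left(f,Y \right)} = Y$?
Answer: $9 i \sqrt{545} \approx 210.11 i$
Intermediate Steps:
$b{\left(r,T \right)} = \left(1 + T\right)^{2}$
$\sqrt{37105 + 1 \cdot 26 \left(\left(-5\right) 6 + 5\right) b{\left(v,4 \right)} 5} = \sqrt{37105 + 1 \cdot 26 \left(\left(-5\right) 6 + 5\right) \left(1 + 4\right)^{2} \cdot 5} = \sqrt{37105 + 26 \left(-30 + 5\right) 5^{2} \cdot 5} = \sqrt{37105 + 26 \left(-25\right) 25 \cdot 5} = \sqrt{37105 + 26 \left(\left(-625\right) 5\right)} = \sqrt{37105 + 26 \left(-3125\right)} = \sqrt{37105 - 81250} = \sqrt{-44145} = 9 i \sqrt{545}$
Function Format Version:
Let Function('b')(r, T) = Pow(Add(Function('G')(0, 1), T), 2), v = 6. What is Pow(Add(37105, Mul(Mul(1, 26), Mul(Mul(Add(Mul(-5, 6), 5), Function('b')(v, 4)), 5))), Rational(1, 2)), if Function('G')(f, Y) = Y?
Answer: Mul(9, I, Pow(545, Rational(1, 2))) ≈ Mul(210.11, I)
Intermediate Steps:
Function('b')(r, T) = Pow(Add(1, T), 2)
Pow(Add(37105, Mul(Mul(1, 26), Mul(Mul(Add(Mul(-5, 6), 5), Function('b')(v, 4)), 5))), Rational(1, 2)) = Pow(Add(37105, Mul(Mul(1, 26), Mul(Mul(Add(Mul(-5, 6), 5), Pow(Add(1, 4), 2)), 5))), Rational(1, 2)) = Pow(Add(37105, Mul(26, Mul(Mul(Add(-30, 5), Pow(5, 2)), 5))), Rational(1, 2)) = Pow(Add(37105, Mul(26, Mul(Mul(-25, 25), 5))), Rational(1, 2)) = Pow(Add(37105, Mul(26, Mul(-625, 5))), Rational(1, 2)) = Pow(Add(37105, Mul(26, -3125)), Rational(1, 2)) = Pow(Add(37105, -81250), Rational(1, 2)) = Pow(-44145, Rational(1, 2)) = Mul(9, I, Pow(545, Rational(1, 2)))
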